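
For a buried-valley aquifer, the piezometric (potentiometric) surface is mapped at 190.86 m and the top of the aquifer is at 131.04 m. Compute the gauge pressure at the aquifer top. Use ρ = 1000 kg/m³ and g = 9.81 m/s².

P ≈ 587 kPa

Pressure head at the aquifer top: ψ = h − z = 190.86 − 131.04 = 59.82 m.
P = ρgψ = 1000 × 9.81 × 59.82 = 586834 Pa ≈ 587 kPa.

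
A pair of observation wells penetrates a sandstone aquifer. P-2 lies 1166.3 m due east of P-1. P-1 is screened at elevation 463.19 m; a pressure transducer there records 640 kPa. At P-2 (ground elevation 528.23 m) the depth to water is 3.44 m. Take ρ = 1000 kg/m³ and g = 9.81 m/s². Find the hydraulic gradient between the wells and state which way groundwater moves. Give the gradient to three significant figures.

i ≈ 0.00312; groundwater flows toward the east

Pressure head at P-1: ψ = P/(ρg) = 640×1000 / (1000 × 9.81) = 65.24 m.
Total head at P-1: h = z + ψ = 463.19 + 65.24 = 528.43 m.
Total head at P-2: h = 528.23 − 3.44 = 524.79 m.
Head difference: h(P-1) − h(P-2) = 528.43 − 524.79 = 3.64 m.
Hydraulic gradient: i = |Δh| / L = 3.64 / 1166.3 = 0.00312.
Flow is from higher to lower head: from P-1 toward P-2, i.e. toward the east.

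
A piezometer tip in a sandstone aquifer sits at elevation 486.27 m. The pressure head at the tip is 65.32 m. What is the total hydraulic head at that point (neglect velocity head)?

h ≈ 551.59 m

h = z + ψ = 486.27 + 65.32 = 551.59 m.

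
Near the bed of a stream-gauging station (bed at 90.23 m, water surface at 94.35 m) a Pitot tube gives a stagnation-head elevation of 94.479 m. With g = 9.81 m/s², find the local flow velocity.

v ≈ 1.59 m/s

Near the bed, under hydrostatic conditions, the piezometric head (z + ψ) equals the free-surface elevation, 94.35 m.
Velocity head = total − piezometric = 94.479 − 94.35 = 0.129 m.
v = √(2g·h_v) = √(2 × 9.81 × 0.129) = 1.59 m/s.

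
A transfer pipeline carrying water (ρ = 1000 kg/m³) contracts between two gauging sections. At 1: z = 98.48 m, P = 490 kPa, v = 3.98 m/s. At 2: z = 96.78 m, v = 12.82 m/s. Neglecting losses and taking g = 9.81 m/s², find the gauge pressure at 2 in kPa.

Pressure head at 1: ψ₁ = P₁/(ρg) = 490×1000 / (1000 × 9.81) = 49.95 m.
Velocity heads: v₁²/2g = 3.98²/19.62 = 0.807 m; v₂²/2g = 12.82²/19.62 = 8.377 m.
Total head H = z₁ + ψ₁ + v₁²/2g = 98.48 + 49.95 + 0.807 = 149.24 m.
ψ₂ = H − z₂ − v₂²/2g = 149.24 − 96.78 − 8.377 = 44.08 m.
P₂ = ρgψ₂ = 1000 × 9.81 × 44.08 ≈ 432 kPa.

P₂ ≈ 432 kPa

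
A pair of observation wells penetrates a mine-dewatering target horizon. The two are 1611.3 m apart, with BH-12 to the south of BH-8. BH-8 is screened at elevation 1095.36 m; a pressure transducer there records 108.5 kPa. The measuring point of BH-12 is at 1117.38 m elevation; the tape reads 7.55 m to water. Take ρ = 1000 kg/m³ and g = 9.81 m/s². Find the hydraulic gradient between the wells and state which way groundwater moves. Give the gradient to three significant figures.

Pressure head at BH-8: ψ = P/(ρg) = 108.5×1000 / (1000 × 9.81) = 11.06 m.
Total head at BH-8: h = z + ψ = 1095.36 + 11.06 = 1106.42 m.
Total head at BH-12: h = 1117.38 − 7.55 = 1109.83 m.
Head difference: h(BH-8) − h(BH-12) = 1106.42 − 1109.83 = -3.41 m.
Hydraulic gradient: i = |Δh| / L = 3.41 / 1611.3 = 0.00212.
Flow is from higher to lower head: from BH-12 toward BH-8, i.e. toward the north.

i ≈ 0.00212; groundwater flows toward the north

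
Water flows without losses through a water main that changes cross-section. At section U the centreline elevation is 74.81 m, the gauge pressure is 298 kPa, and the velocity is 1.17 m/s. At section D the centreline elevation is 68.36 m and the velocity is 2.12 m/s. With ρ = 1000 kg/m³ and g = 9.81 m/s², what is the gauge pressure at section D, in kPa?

Pressure head at U: ψ₁ = P₁/(ρg) = 298×1000 / (1000 × 9.81) = 30.38 m.
Velocity heads: v₁²/2g = 1.17²/19.62 = 0.070 m; v₂²/2g = 2.12²/19.62 = 0.229 m.
Total head H = z₁ + ψ₁ + v₁²/2g = 74.81 + 30.38 + 0.070 = 105.26 m.
ψ₂ = H − z₂ − v₂²/2g = 105.26 − 68.36 − 0.229 = 36.67 m.
P₂ = ρgψ₂ = 1000 × 9.81 × 36.67 ≈ 360 kPa.

P₂ ≈ 360 kPa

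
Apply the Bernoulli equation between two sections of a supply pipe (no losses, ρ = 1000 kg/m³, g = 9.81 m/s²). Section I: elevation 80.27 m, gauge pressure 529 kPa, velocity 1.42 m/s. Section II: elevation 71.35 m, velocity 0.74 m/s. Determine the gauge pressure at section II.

Pressure head at I: ψ₁ = P₁/(ρg) = 529×1000 / (1000 × 9.81) = 53.92 m.
Velocity heads: v₁²/2g = 1.42²/19.62 = 0.103 m; v₂²/2g = 0.74²/19.62 = 0.028 m.
Total head H = z₁ + ψ₁ + v₁²/2g = 80.27 + 53.92 + 0.103 = 134.29 m.
ψ₂ = H − z₂ − v₂²/2g = 134.29 − 71.35 − 0.028 = 62.91 m.
P₂ = ρgψ₂ = 1000 × 9.81 × 62.91 ≈ 617 kPa.

P₂ ≈ 617 kPa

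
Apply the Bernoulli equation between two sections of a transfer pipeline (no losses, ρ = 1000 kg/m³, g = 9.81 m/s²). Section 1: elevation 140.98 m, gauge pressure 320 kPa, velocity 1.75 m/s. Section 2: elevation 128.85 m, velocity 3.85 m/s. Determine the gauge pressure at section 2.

P₂ ≈ 433 kPa

Pressure head at 1: ψ₁ = P₁/(ρg) = 320×1000 / (1000 × 9.81) = 32.62 m.
Velocity heads: v₁²/2g = 1.75²/19.62 = 0.156 m; v₂²/2g = 3.85²/19.62 = 0.755 m.
Total head H = z₁ + ψ₁ + v₁²/2g = 140.98 + 32.62 + 0.156 = 173.76 m.
ψ₂ = H − z₂ − v₂²/2g = 173.76 − 128.85 − 0.755 = 44.15 m.
P₂ = ρgψ₂ = 1000 × 9.81 × 44.15 ≈ 433 kPa.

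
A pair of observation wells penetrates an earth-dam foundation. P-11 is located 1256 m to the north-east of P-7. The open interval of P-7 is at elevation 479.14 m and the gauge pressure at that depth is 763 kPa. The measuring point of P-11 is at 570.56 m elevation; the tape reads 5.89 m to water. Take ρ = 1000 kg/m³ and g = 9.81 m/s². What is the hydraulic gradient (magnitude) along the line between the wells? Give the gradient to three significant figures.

Pressure head at P-7: ψ = P/(ρg) = 763×1000 / (1000 × 9.81) = 77.78 m.
Total head at P-7: h = z + ψ = 479.14 + 77.78 = 556.92 m.
Total head at P-11: h = 570.56 − 5.89 = 564.67 m.
Head difference: h(P-7) − h(P-11) = 556.92 − 564.67 = -7.75 m.
Hydraulic gradient: i = |Δh| / L = 7.75 / 1256 = 0.00617.

i ≈ 0.00617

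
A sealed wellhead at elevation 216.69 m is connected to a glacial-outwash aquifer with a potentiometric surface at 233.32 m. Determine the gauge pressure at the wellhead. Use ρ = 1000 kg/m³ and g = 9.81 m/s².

Head above the cap: Δh = 233.32 − 216.69 = 16.63 m.
P = ρgΔh = 1000 × 9.81 × 16.63 = 163140 Pa ≈ 163 kPa.

P ≈ 163 kPa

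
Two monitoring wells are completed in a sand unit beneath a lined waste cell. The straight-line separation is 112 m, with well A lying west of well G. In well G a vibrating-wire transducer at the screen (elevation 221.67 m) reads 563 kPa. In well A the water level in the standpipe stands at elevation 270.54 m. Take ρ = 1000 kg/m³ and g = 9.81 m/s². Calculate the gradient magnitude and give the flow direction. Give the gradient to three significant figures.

Pressure head at well G: ψ = P/(ρg) = 563×1000 / (1000 × 9.81) = 57.39 m.
Total head at well G: h = z + ψ = 221.67 + 57.39 = 279.06 m.
Total head at well A: h = 270.54 m (water level in the piezometer is the total head).
Head difference: h(well G) − h(well A) = 279.06 − 270.54 = 8.52 m.
Hydraulic gradient: i = |Δh| / L = 8.52 / 112 = 0.0761.
Flow is from higher to lower head: from well G toward well A, i.e. toward the west.

i ≈ 0.0761; groundwater flows toward the west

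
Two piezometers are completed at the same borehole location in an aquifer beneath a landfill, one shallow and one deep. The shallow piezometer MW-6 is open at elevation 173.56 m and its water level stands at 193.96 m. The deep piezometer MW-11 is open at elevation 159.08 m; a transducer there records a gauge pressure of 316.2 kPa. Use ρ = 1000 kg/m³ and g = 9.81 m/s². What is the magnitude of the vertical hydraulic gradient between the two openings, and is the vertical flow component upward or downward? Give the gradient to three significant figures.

|i_v| ≈ 0.183; vertical flow is downward

Total head at MW-6: h = 193.96 m (water level in the standpipe).
Pressure head at MW-11: ψ = P/(ρg) = 316.2×1000 / (1000 × 9.81) = 32.23 m.
Total head at MW-11: h = z + ψ = 159.08 + 32.23 = 191.31 m.
Δh = h(MW-6) − h(MW-11) = 193.96 − 191.31 = 2.65 m.
Vertical separation Δz = 173.56 − 159.08 = 14.48 m.
|i_v| = |Δh| / Δz = 2.65 / 14.48 = 0.183.
Head is higher in the shallow piezometer, so vertical flow is downward (recharge condition).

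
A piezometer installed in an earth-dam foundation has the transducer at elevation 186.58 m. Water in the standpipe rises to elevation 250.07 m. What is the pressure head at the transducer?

Total head h = 250.07 m (the water-surface elevation in the piezometer).
Pressure head ψ = h − z = 250.07 − 186.58 = 63.49 m.

ψ ≈ 63.49 m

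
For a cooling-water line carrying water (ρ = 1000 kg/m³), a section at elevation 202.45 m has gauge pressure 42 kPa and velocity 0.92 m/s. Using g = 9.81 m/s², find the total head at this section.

h ≈ 206.77 m

Pressure head ψ = P/(ρg) = 42×1000 / (1000 × 9.81) = 4.28 m.
Velocity head = v²/(2g) = 0.92² / (2 × 9.81) = 0.043 m.
h = z + ψ + v²/(2g) = 202.45 + 4.28 + 0.043 = 206.77 m.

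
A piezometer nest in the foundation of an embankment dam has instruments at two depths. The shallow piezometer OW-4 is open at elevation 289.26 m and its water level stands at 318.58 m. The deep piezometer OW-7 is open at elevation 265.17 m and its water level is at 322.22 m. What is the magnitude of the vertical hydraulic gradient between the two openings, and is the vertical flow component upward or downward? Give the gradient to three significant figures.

|i_v| ≈ 0.151; vertical flow is upward

Total head at OW-4: h = 318.58 m (water level in the standpipe).
Total head at OW-7: h = 322.22 m.
Δh = h(OW-4) − h(OW-7) = 318.58 − 322.22 = -3.64 m.
Vertical separation Δz = 289.26 − 265.17 = 24.09 m.
|i_v| = |Δh| / Δz = 3.64 / 24.09 = 0.151.
Head is higher in the deep piezometer, so vertical flow is upward (discharge condition).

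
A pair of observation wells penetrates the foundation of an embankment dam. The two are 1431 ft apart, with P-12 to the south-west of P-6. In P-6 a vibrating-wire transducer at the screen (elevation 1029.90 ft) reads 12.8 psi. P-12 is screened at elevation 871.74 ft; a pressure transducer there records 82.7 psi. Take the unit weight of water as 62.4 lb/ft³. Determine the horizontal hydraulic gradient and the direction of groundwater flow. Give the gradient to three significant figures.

Pressure head at P-6: ψ = 144·P/γ = 144 × 12.8 / 62.4 = 29.54 ft.
Total head at P-6: h = z + ψ = 1029.90 + 29.54 = 1059.44 ft.
Pressure head at P-12: ψ = 144·P/γ = 144 × 82.7 / 62.4 = 190.85 ft.
Total head at P-12: h = z + ψ = 871.74 + 190.85 = 1062.59 ft.
Head difference: h(P-6) − h(P-12) = 1059.44 − 1062.59 = -3.15 ft.
Hydraulic gradient: i = |Δh| / L = 3.15 / 1431 = 0.00220.
Flow is from higher to lower head: from P-12 toward P-6, i.e. toward the north-east.

i ≈ 0.00220; groundwater flows toward the north-east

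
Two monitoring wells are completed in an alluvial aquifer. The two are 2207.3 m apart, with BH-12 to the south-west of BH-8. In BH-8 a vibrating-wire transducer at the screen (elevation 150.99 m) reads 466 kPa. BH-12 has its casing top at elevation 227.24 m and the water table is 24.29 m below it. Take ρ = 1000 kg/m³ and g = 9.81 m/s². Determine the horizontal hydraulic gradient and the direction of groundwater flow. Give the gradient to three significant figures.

Pressure head at BH-8: ψ = P/(ρg) = 466×1000 / (1000 × 9.81) = 47.50 m.
Total head at BH-8: h = z + ψ = 150.99 + 47.50 = 198.49 m.
Total head at BH-12: h = 227.24 − 24.29 = 202.95 m.
Head difference: h(BH-8) − h(BH-12) = 198.49 − 202.95 = -4.46 m.
Hydraulic gradient: i = |Δh| / L = 4.46 / 2207.3 = 0.00202.
Flow is from higher to lower head: from BH-12 toward BH-8, i.e. toward the north-east.

i ≈ 0.00202; groundwater flows toward the north-east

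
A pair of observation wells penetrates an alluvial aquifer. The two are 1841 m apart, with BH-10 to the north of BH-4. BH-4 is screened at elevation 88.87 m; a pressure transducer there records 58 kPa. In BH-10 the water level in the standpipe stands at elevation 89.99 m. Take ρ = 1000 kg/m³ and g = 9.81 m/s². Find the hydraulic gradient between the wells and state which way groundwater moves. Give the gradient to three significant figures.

Pressure head at BH-4: ψ = P/(ρg) = 58×1000 / (1000 × 9.81) = 5.91 m.
Total head at BH-4: h = z + ψ = 88.87 + 5.91 = 94.78 m.
Total head at BH-10: h = 89.99 m (water level in the piezometer is the total head).
Head difference: h(BH-4) − h(BH-10) = 94.78 − 89.99 = 4.79 m.
Hydraulic gradient: i = |Δh| / L = 4.79 / 1841 = 0.00260.
Flow is from higher to lower head: from BH-4 toward BH-10, i.e. toward the north.

i ≈ 0.00260; groundwater flows toward the north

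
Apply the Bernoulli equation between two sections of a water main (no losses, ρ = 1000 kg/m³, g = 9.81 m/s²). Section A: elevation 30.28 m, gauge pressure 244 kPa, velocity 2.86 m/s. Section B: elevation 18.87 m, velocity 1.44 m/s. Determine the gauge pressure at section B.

Pressure head at A: ψ₁ = P₁/(ρg) = 244×1000 / (1000 × 9.81) = 24.87 m.
Velocity heads: v₁²/2g = 2.86²/19.62 = 0.417 m; v₂²/2g = 1.44²/19.62 = 0.106 m.
Total head H = z₁ + ψ₁ + v₁²/2g = 30.28 + 24.87 + 0.417 = 55.57 m.
ψ₂ = H − z₂ − v₂²/2g = 55.57 − 18.87 − 0.106 = 36.59 m.
P₂ = ρgψ₂ = 1000 × 9.81 × 36.59 ≈ 359 kPa.

P₂ ≈ 359 kPa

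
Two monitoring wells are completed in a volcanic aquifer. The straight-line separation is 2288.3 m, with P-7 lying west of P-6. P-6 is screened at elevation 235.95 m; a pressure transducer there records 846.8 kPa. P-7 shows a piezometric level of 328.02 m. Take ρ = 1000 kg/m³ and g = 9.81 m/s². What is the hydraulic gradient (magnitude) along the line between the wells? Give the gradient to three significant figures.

Pressure head at P-6: ψ = P/(ρg) = 846.8×1000 / (1000 × 9.81) = 86.32 m.
Total head at P-6: h = z + ψ = 235.95 + 86.32 = 322.27 m.
Total head at P-7: h = 328.02 m (water level in the piezometer is the total head).
Head difference: h(P-6) − h(P-7) = 322.27 − 328.02 = -5.75 m.
Hydraulic gradient: i = |Δh| / L = 5.75 / 2288.3 = 0.00251.

i ≈ 0.00251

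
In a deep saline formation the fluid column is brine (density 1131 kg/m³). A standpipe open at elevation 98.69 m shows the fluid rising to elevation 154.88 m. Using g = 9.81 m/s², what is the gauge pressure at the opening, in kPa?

P ≈ 623 kPa

Pressure head ψ = h − z = 154.88 − 98.69 = 56.19 m.
P = ρgψ = 1131 × 9.81 × 56.19 = 623434 Pa ≈ 623 kPa.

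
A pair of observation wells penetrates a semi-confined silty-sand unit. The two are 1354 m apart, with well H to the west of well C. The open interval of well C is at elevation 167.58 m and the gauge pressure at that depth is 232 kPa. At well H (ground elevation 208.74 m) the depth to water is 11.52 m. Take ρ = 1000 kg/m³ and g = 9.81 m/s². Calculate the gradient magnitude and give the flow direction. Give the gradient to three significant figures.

Pressure head at well C: ψ = P/(ρg) = 232×1000 / (1000 × 9.81) = 23.65 m.
Total head at well C: h = z + ψ = 167.58 + 23.65 = 191.23 m.
Total head at well H: h = 208.74 − 11.52 = 197.22 m.
Head difference: h(well C) − h(well H) = 191.23 − 197.22 = -5.99 m.
Hydraulic gradient: i = |Δh| / L = 5.99 / 1354 = 0.00442.
Flow is from higher to lower head: from well H toward well C, i.e. toward the east.

i ≈ 0.00442; groundwater flows toward the east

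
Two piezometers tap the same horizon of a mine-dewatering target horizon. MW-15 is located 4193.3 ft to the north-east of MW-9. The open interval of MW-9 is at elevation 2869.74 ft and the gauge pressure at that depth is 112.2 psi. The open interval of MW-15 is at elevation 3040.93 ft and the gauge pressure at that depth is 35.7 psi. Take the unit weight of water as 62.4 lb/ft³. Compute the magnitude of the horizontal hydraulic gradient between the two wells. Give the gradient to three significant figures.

i ≈ 0.00128

Pressure head at MW-9: ψ = 144·P/γ = 144 × 112.2 / 62.4 = 258.92 ft.
Total head at MW-9: h = z + ψ = 2869.74 + 258.92 = 3128.66 ft.
Pressure head at MW-15: ψ = 144·P/γ = 144 × 35.7 / 62.4 = 82.38 ft.
Total head at MW-15: h = z + ψ = 3040.93 + 82.38 = 3123.31 ft.
Head difference: h(MW-9) − h(MW-15) = 3128.66 − 3123.31 = 5.35 ft.
Hydraulic gradient: i = |Δh| / L = 5.35 / 4193.3 = 0.00128.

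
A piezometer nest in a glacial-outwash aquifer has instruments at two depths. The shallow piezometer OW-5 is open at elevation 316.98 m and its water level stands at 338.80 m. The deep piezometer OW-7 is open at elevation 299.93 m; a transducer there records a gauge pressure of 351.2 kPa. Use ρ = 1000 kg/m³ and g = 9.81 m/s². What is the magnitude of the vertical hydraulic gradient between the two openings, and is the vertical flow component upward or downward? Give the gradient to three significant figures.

|i_v| ≈ 0.180; vertical flow is downward

Total head at OW-5: h = 338.80 m (water level in the standpipe).
Pressure head at OW-7: ψ = P/(ρg) = 351.2×1000 / (1000 × 9.81) = 35.80 m.
Total head at OW-7: h = z + ψ = 299.93 + 35.80 = 335.73 m.
Δh = h(OW-5) − h(OW-7) = 338.80 − 335.73 = 3.07 m.
Vertical separation Δz = 316.98 − 299.93 = 17.05 m.
|i_v| = |Δh| / Δz = 3.07 / 17.05 = 0.180.
Head is higher in the shallow piezometer, so vertical flow is downward (recharge condition).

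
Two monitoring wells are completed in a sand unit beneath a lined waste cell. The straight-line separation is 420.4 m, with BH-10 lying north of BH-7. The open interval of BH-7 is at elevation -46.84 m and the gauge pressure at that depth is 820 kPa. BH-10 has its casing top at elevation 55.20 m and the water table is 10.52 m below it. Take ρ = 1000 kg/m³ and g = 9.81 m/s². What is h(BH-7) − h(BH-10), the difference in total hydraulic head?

Δh ≈ -7.93 m

Pressure head at BH-7: ψ = P/(ρg) = 820×1000 / (1000 × 9.81) = 83.59 m.
Total head at BH-7: h = z + ψ = -46.84 + 83.59 = 36.75 m.
Total head at BH-10: h = 55.20 − 10.52 = 44.68 m.
Head difference: h(BH-7) − h(BH-10) = 36.75 − 44.68 = -7.93 m.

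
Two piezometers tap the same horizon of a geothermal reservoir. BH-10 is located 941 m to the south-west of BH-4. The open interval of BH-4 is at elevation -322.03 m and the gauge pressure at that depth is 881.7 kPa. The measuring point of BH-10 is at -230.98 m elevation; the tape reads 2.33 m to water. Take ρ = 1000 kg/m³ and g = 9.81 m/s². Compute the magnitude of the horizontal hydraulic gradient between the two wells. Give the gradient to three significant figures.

i ≈ 0.00123

Pressure head at BH-4: ψ = P/(ρg) = 881.7×1000 / (1000 × 9.81) = 89.88 m.
Total head at BH-4: h = z + ψ = -322.03 + 89.88 = -232.15 m.
Total head at BH-10: h = -230.98 − 2.33 = -233.31 m.
Head difference: h(BH-4) − h(BH-10) = -232.15 − (-233.31) = 1.16 m.
Hydraulic gradient: i = |Δh| / L = 1.16 / 941 = 0.00123.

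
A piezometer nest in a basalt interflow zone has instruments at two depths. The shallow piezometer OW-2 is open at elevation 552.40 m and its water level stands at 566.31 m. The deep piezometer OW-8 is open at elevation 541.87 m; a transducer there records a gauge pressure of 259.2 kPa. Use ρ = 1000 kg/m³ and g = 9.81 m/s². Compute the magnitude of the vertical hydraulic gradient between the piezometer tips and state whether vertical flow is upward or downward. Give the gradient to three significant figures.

|i_v| ≈ 0.188; vertical flow is upward

Total head at OW-2: h = 566.31 m (water level in the standpipe).
Pressure head at OW-8: ψ = P/(ρg) = 259.2×1000 / (1000 × 9.81) = 26.42 m.
Total head at OW-8: h = z + ψ = 541.87 + 26.42 = 568.29 m.
Δh = h(OW-2) − h(OW-8) = 566.31 − 568.29 = -1.98 m.
Vertical separation Δz = 552.40 − 541.87 = 10.53 m.
|i_v| = |Δh| / Δz = 1.98 / 10.53 = 0.188.
Head is higher in the deep piezometer, so vertical flow is upward (discharge condition).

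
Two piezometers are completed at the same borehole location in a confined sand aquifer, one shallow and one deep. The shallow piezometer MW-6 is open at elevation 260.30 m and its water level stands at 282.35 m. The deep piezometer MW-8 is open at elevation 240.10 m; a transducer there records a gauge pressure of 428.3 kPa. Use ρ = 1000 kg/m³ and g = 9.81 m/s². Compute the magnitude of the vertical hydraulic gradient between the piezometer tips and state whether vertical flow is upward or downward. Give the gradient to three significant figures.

|i_v| ≈ 0.0698; vertical flow is upward

Total head at MW-6: h = 282.35 m (water level in the standpipe).
Pressure head at MW-8: ψ = P/(ρg) = 428.3×1000 / (1000 × 9.81) = 43.66 m.
Total head at MW-8: h = z + ψ = 240.10 + 43.66 = 283.76 m.
Δh = h(MW-6) − h(MW-8) = 282.35 − 283.76 = -1.41 m.
Vertical separation Δz = 260.30 − 240.10 = 20.20 m.
|i_v| = |Δh| / Δz = 1.41 / 20.20 = 0.0698.
Head is higher in the deep piezometer, so vertical flow is upward (discharge condition).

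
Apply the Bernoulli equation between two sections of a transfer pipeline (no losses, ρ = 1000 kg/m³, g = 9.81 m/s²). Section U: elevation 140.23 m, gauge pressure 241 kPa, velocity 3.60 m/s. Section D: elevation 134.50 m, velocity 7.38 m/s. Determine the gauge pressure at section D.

Pressure head at U: ψ₁ = P₁/(ρg) = 241×1000 / (1000 × 9.81) = 24.57 m.
Velocity heads: v₁²/2g = 3.60²/19.62 = 0.661 m; v₂²/2g = 7.38²/19.62 = 2.776 m.
Total head H = z₁ + ψ₁ + v₁²/2g = 140.23 + 24.57 + 0.661 = 165.46 m.
ψ₂ = H − z₂ − v₂²/2g = 165.46 − 134.50 − 2.776 = 28.18 m.
P₂ = ρgψ₂ = 1000 × 9.81 × 28.18 ≈ 276 kPa.

P₂ ≈ 276 kPa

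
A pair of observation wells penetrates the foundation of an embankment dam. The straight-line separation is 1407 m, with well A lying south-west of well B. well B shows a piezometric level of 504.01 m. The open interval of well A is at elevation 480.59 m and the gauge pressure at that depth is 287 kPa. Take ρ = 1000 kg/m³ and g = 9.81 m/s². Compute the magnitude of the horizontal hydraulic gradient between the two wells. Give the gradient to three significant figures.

i ≈ 0.00415

Total head at well B: h = 504.01 m (water level in the piezometer is the total head).
Pressure head at well A: ψ = P/(ρg) = 287×1000 / (1000 × 9.81) = 29.26 m.
Total head at well A: h = z + ψ = 480.59 + 29.26 = 509.85 m.
Head difference: h(well B) − h(well A) = 504.01 − 509.85 = -5.84 m.
Hydraulic gradient: i = |Δh| / L = 5.84 / 1407 = 0.00415.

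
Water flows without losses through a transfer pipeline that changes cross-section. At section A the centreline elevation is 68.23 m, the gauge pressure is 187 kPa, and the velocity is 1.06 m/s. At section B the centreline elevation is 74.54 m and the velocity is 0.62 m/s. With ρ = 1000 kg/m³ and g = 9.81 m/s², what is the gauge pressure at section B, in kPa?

P₂ ≈ 125 kPa

Pressure head at A: ψ₁ = P₁/(ρg) = 187×1000 / (1000 × 9.81) = 19.06 m.
Velocity heads: v₁²/2g = 1.06²/19.62 = 0.057 m; v₂²/2g = 0.62²/19.62 = 0.020 m.
Total head H = z₁ + ψ₁ + v₁²/2g = 68.23 + 19.06 + 0.057 = 87.35 m.
ψ₂ = H − z₂ − v₂²/2g = 87.35 − 74.54 − 0.020 = 12.79 m.
P₂ = ρgψ₂ = 1000 × 9.81 × 12.79 ≈ 125 kPa.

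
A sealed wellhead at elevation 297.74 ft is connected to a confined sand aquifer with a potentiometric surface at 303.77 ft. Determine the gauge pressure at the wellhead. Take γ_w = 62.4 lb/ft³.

Head above the cap: Δh = 303.77 − 297.74 = 6.03 ft.
P = γΔh/144 = 62.4 × 6.03 / 144 = 2.61 psi.

P ≈ 2.61 psi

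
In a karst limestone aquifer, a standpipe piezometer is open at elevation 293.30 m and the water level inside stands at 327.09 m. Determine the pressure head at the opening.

Total head h = 327.09 m (the water-surface elevation in the piezometer).
Pressure head ψ = h − z = 327.09 − 293.30 = 33.79 m.

ψ ≈ 33.79 m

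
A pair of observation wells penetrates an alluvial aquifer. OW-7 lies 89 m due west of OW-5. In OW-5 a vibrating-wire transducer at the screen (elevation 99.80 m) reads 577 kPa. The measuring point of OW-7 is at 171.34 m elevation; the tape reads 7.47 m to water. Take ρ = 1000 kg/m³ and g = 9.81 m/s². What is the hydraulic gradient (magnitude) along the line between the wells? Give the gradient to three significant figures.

i ≈ 0.0590

Pressure head at OW-5: ψ = P/(ρg) = 577×1000 / (1000 × 9.81) = 58.82 m.
Total head at OW-5: h = z + ψ = 99.80 + 58.82 = 158.62 m.
Total head at OW-7: h = 171.34 − 7.47 = 163.87 m.
Head difference: h(OW-5) − h(OW-7) = 158.62 − 163.87 = -5.25 m.
Hydraulic gradient: i = |Δh| / L = 5.25 / 89 = 0.0590.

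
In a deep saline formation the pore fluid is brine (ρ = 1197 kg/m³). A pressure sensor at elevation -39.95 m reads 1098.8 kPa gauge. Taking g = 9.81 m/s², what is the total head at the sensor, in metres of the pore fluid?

h ≈ 53.62 m

ψ = P/(ρg) = 1098.8×1000 / (1197 × 9.81) = 93.57 m.
h = z + ψ = -39.95 + 93.57 = 53.62 m.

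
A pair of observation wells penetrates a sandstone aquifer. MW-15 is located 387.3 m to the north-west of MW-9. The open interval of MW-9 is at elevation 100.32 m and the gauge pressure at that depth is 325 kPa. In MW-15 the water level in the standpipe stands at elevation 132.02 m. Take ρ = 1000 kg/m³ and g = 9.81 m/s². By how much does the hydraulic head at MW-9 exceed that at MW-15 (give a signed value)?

Pressure head at MW-9: ψ = P/(ρg) = 325×1000 / (1000 × 9.81) = 33.13 m.
Total head at MW-9: h = z + ψ = 100.32 + 33.13 = 133.45 m.
Total head at MW-15: h = 132.02 m (water level in the piezometer is the total head).
Head difference: h(MW-9) − h(MW-15) = 133.45 − 132.02 = 1.43 m.

Δh ≈ 1.43 m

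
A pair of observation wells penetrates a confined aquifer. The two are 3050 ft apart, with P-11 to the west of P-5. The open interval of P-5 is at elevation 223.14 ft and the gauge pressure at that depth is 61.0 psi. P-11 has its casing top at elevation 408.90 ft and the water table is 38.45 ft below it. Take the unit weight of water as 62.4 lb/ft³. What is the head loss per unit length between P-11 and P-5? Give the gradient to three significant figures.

Pressure head at P-5: ψ = 144·P/γ = 144 × 61.0 / 62.4 = 140.77 ft.
Total head at P-5: h = z + ψ = 223.14 + 140.77 = 363.91 ft.
Total head at P-11: h = 408.90 − 38.45 = 370.45 ft.
Head difference: h(P-5) − h(P-11) = 363.91 − 370.45 = -6.54 ft.
Hydraulic gradient: i = |Δh| / L = 6.54 / 3050 = 0.00214.

i ≈ 0.00214 ft/ft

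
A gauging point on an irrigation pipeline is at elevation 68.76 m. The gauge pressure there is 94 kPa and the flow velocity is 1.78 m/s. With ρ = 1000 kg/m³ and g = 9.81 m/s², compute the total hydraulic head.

Pressure head ψ = P/(ρg) = 94×1000 / (1000 × 9.81) = 9.58 m.
Velocity head = v²/(2g) = 1.78² / (2 × 9.81) = 0.161 m.
h = z + ψ + v²/(2g) = 68.76 + 9.58 + 0.161 = 78.50 m.

h ≈ 78.50 m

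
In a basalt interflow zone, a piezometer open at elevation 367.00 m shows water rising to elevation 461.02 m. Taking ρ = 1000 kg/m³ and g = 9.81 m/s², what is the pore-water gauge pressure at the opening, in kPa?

P ≈ 922 kPa

Pressure head ψ = h − z = 461.02 − 367.00 = 94.02 m.
P = ρgψ = 1000 × 9.81 × 94.02 = 922336 Pa ≈ 922 kPa.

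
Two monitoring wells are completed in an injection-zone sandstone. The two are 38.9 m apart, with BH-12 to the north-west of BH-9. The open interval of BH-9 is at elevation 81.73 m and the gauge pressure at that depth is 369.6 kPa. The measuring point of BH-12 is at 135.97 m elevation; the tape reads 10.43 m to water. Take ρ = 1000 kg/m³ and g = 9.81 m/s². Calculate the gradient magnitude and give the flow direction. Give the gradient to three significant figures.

Pressure head at BH-9: ψ = P/(ρg) = 369.6×1000 / (1000 × 9.81) = 37.68 m.
Total head at BH-9: h = z + ψ = 81.73 + 37.68 = 119.41 m.
Total head at BH-12: h = 135.97 − 10.43 = 125.54 m.
Head difference: h(BH-9) − h(BH-12) = 119.41 − 125.54 = -6.13 m.
Hydraulic gradient: i = |Δh| / L = 6.13 / 38.9 = 0.158.
Flow is from higher to lower head: from BH-12 toward BH-9, i.e. toward the south-east.

i ≈ 0.158; groundwater flows toward the south-east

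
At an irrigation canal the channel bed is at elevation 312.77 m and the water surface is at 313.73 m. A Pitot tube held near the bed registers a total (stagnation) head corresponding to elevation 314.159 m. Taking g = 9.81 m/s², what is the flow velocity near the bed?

v ≈ 2.90 m/s

Near the bed, under hydrostatic conditions, the piezometric head (z + ψ) equals the free-surface elevation, 313.73 m.
Velocity head = total − piezometric = 314.159 − 313.73 = 0.429 m.
v = √(2g·h_v) = √(2 × 9.81 × 0.429) = 2.90 m/s.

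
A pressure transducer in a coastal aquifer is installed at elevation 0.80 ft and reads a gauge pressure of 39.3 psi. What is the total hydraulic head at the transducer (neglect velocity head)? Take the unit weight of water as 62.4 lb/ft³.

ψ = 144·P/γ = 144 × 39.3 / 62.4 = 90.69 ft.
h = z + ψ = 0.80 + 90.69 = 91.49 ft.

h ≈ 91.49 ft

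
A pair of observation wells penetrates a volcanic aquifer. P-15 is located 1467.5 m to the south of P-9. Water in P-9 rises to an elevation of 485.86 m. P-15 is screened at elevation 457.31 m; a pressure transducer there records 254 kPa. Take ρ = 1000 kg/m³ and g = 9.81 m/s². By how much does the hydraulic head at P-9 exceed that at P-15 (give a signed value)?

Total head at P-9: h = 485.86 m (water level in the piezometer is the total head).
Pressure head at P-15: ψ = P/(ρg) = 254×1000 / (1000 × 9.81) = 25.89 m.
Total head at P-15: h = z + ψ = 457.31 + 25.89 = 483.20 m.
Head difference: h(P-9) − h(P-15) = 485.86 − 483.20 = 2.66 m.

Δh ≈ 2.66 m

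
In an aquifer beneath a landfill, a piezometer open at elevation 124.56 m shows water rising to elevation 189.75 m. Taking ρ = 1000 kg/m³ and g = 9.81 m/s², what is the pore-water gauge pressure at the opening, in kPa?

P ≈ 640 kPa

Pressure head ψ = h − z = 189.75 − 124.56 = 65.19 m.
P = ρgψ = 1000 × 9.81 × 65.19 = 639514 Pa ≈ 640 kPa.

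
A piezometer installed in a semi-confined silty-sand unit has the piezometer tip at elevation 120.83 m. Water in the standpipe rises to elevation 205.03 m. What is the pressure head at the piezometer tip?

ψ ≈ 84.20 m

Total head h = 205.03 m (the water-surface elevation in the piezometer).
Pressure head ψ = h − z = 205.03 − 120.83 = 84.20 m.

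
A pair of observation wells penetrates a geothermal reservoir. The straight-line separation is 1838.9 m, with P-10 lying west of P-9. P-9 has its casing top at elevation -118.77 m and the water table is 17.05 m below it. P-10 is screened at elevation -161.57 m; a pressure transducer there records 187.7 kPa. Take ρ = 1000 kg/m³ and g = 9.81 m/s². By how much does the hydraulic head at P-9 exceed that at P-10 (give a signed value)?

Total head at P-9: h = -118.77 − 17.05 = -135.82 m.
Pressure head at P-10: ψ = P/(ρg) = 187.7×1000 / (1000 × 9.81) = 19.13 m.
Total head at P-10: h = z + ψ = -161.57 + 19.13 = -142.44 m.
Head difference: h(P-9) − h(P-10) = -135.82 − (-142.44) = 6.62 m.

Δh ≈ 6.62 m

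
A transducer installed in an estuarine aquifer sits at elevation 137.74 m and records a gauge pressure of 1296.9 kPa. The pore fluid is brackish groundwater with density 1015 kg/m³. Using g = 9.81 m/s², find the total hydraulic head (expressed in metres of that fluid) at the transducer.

ψ = P/(ρg) = 1296.9×1000 / (1015 × 9.81) = 130.25 m.
h = z + ψ = 137.74 + 130.25 = 267.99 m.

h ≈ 267.99 m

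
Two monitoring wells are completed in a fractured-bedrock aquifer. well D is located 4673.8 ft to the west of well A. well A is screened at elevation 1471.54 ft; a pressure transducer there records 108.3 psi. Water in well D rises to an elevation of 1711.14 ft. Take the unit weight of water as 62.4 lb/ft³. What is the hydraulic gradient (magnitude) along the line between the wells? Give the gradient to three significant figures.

Pressure head at well A: ψ = 144·P/γ = 144 × 108.3 / 62.4 = 249.92 ft.
Total head at well A: h = z + ψ = 1471.54 + 249.92 = 1721.46 ft.
Total head at well D: h = 1711.14 ft (water level in the piezometer is the total head).
Head difference: h(well A) − h(well D) = 1721.46 − 1711.14 = 10.32 ft.
Hydraulic gradient: i = |Δh| / L = 10.32 / 4673.8 = 0.00221.

i ≈ 0.00221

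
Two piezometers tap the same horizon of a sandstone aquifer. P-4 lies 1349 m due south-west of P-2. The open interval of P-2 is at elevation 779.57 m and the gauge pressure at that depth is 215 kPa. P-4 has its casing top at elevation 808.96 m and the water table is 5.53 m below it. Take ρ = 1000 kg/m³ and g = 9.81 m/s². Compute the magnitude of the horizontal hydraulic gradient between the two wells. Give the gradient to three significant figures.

Pressure head at P-2: ψ = P/(ρg) = 215×1000 / (1000 × 9.81) = 21.92 m.
Total head at P-2: h = z + ψ = 779.57 + 21.92 = 801.49 m.
Total head at P-4: h = 808.96 − 5.53 = 803.43 m.
Head difference: h(P-2) − h(P-4) = 801.49 − 803.43 = -1.94 m.
Hydraulic gradient: i = |Δh| / L = 1.94 / 1349 = 0.00144.

i ≈ 0.00144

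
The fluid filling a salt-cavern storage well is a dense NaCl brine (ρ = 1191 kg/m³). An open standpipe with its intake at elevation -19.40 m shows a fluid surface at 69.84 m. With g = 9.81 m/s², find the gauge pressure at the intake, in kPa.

P ≈ 1040 kPa

Pressure head ψ = h − z = 69.84 − (-19.40) = 89.24 m.
P = ρgψ = 1191 × 9.81 × 89.24 = 1042654 Pa ≈ 1040 kPa.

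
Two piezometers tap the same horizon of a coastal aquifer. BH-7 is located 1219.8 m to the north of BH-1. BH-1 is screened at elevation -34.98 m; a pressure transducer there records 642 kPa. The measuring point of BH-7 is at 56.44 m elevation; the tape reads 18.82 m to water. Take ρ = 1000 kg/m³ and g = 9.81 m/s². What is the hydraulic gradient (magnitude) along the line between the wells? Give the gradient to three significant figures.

Pressure head at BH-1: ψ = P/(ρg) = 642×1000 / (1000 × 9.81) = 65.44 m.
Total head at BH-1: h = z + ψ = -34.98 + 65.44 = 30.46 m.
Total head at BH-7: h = 56.44 − 18.82 = 37.62 m.
Head difference: h(BH-1) − h(BH-7) = 30.46 − 37.62 = -7.16 m.
Hydraulic gradient: i = |Δh| / L = 7.16 / 1219.8 = 0.00587.

i ≈ 0.00587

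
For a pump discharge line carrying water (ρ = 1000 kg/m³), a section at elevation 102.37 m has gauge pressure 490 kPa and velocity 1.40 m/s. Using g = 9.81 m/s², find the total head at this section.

Pressure head ψ = P/(ρg) = 490×1000 / (1000 × 9.81) = 49.95 m.
Velocity head = v²/(2g) = 1.40² / (2 × 9.81) = 0.100 m.
h = z + ψ + v²/(2g) = 102.37 + 49.95 + 0.100 = 152.42 m.

h ≈ 152.42 m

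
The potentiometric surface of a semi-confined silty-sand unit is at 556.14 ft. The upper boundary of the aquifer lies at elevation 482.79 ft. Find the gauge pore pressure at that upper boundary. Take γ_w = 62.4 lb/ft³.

Pressure head at the aquifer top: ψ = h − z = 556.14 − 482.79 = 73.35 ft.
P = γψ/144 = 62.4 × 73.35 / 144 = 31.8 psi.

P ≈ 31.8 psi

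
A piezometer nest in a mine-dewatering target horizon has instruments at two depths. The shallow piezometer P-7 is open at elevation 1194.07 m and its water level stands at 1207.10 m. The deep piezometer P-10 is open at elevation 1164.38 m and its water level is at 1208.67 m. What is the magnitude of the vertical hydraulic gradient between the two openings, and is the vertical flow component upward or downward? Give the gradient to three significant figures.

|i_v| ≈ 0.0529; vertical flow is upward

Total head at P-7: h = 1207.10 m (water level in the standpipe).
Total head at P-10: h = 1208.67 m.
Δh = h(P-7) − h(P-10) = 1207.10 − 1208.67 = -1.57 m.
Vertical separation Δz = 1194.07 − 1164.38 = 29.69 m.
|i_v| = |Δh| / Δz = 1.57 / 29.69 = 0.0529.
Head is higher in the deep piezometer, so vertical flow is upward (discharge condition).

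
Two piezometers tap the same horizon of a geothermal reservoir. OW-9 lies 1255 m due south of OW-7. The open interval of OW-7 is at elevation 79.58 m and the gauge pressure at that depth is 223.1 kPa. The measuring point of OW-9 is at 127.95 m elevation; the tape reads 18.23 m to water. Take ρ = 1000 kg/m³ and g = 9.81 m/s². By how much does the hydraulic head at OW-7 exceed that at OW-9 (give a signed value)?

Pressure head at OW-7: ψ = P/(ρg) = 223.1×1000 / (1000 × 9.81) = 22.74 m.
Total head at OW-7: h = z + ψ = 79.58 + 22.74 = 102.32 m.
Total head at OW-9: h = 127.95 − 18.23 = 109.72 m.
Head difference: h(OW-7) − h(OW-9) = 102.32 − 109.72 = -7.40 m.

Δh ≈ -7.40 m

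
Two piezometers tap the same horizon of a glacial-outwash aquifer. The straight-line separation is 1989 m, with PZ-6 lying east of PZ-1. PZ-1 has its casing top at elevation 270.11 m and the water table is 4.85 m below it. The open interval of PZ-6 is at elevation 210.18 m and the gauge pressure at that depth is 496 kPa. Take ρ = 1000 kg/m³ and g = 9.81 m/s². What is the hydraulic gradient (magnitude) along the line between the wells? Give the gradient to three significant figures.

i ≈ 0.00227

Total head at PZ-1: h = 270.11 − 4.85 = 265.26 m.
Pressure head at PZ-6: ψ = P/(ρg) = 496×1000 / (1000 × 9.81) = 50.56 m.
Total head at PZ-6: h = z + ψ = 210.18 + 50.56 = 260.74 m.
Head difference: h(PZ-1) − h(PZ-6) = 265.26 − 260.74 = 4.52 m.
Hydraulic gradient: i = |Δh| / L = 4.52 / 1989 = 0.00227.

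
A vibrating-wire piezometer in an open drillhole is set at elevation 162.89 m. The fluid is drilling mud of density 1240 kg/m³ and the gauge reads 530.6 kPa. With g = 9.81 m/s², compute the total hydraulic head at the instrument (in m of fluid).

h ≈ 206.51 m

ψ = P/(ρg) = 530.6×1000 / (1240 × 9.81) = 43.62 m.
h = z + ψ = 162.89 + 43.62 = 206.51 m.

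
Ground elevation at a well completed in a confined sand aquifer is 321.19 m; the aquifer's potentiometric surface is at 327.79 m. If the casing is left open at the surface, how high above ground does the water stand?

Water rises to the potentiometric surface, so the rise above ground = 327.79 − 321.19 = 6.60 m.

≈ 6.60 m above ground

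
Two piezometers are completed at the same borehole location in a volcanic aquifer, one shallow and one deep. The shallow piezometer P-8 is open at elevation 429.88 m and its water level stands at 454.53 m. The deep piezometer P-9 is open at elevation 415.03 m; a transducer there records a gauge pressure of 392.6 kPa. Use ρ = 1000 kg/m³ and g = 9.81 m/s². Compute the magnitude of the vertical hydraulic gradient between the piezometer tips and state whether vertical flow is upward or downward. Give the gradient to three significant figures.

Total head at P-8: h = 454.53 m (water level in the standpipe).
Pressure head at P-9: ψ = P/(ρg) = 392.6×1000 / (1000 × 9.81) = 40.02 m.
Total head at P-9: h = z + ψ = 415.03 + 40.02 = 455.05 m.
Δh = h(P-8) − h(P-9) = 454.53 − 455.05 = -0.52 m.
Vertical separation Δz = 429.88 − 415.03 = 14.85 m.
|i_v| = |Δh| / Δz = 0.52 / 14.85 = 0.0350.
Head is higher in the deep piezometer, so vertical flow is upward (discharge condition).

|i_v| ≈ 0.0350; vertical flow is upward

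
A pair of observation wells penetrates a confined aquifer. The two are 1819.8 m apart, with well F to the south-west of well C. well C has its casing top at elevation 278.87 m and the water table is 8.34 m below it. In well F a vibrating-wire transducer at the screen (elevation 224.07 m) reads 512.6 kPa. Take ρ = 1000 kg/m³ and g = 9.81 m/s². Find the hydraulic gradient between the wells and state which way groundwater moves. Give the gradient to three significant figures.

Total head at well C: h = 278.87 − 8.34 = 270.53 m.
Pressure head at well F: ψ = P/(ρg) = 512.6×1000 / (1000 × 9.81) = 52.25 m.
Total head at well F: h = z + ψ = 224.07 + 52.25 = 276.32 m.
Head difference: h(well C) − h(well F) = 270.53 − 276.32 = -5.79 m.
Hydraulic gradient: i = |Δh| / L = 5.79 / 1819.8 = 0.00318.
Flow is from higher to lower head: from well F toward well C, i.e. toward the north-east.

i ≈ 0.00318; groundwater flows toward the north-east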